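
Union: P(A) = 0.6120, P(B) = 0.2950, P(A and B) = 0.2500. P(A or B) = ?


P(A∪B) = 0.6120 + 0.2950 - 0.2500
= 0.9070 - 0.2500
= 0.6570

P(A∪B) = 0.6570


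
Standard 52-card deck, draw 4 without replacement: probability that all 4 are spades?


P(all spades) = (13/52) × (12/51) × (11/50) × (10/49)
= 0.0026

P = 0.0026


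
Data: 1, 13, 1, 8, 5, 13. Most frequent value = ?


Frequencies: 1:2, 5:1, 8:1, 13:2
Max frequency = 2
Mode = 1, 13

Mode = 1, 13


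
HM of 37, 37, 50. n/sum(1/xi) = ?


Sum of reciprocals = 1/37 + 1/37 + 1/50 = 0.074054
HM = 3/0.074054 = 40.5109

HM = 40.5109


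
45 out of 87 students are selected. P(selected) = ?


P = 45/87 = 0.5172

P = 0.5172


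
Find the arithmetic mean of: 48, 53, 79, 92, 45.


Sum = 48 + 53 + 79 + 92 + 45 = 317
n = 5
Mean = 317/5 = 63.4000

Mean = 63.4000


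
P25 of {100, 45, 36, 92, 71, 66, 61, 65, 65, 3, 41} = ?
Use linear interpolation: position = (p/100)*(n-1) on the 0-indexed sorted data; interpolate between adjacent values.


Sorted: 3, 36, 41, 45, 61, 65, 65, 66, 71, 92, 100
n = 11
Index = 25/100 * 10 = 2.5000
Lower = data[2] = 41, Upper = data[3] = 45
P25 = 41 + 0.5000*(4) = 43.0000

P25 = 43.0000


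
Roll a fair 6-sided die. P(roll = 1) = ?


Favorable outcomes (roll = 1): 1
Total outcomes = 6
P = 1/6 = 0.1667

P = 0.1667


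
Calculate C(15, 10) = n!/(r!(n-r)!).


C(15,10) = 15!/(10! × 5!)
= 1307674368000/(3628800 × 120)
= 3003

C(15,10) = 3003


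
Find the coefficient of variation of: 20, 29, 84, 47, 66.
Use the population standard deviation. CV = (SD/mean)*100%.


Mean = 49.2000
SD = 23.4896
CV = (23.4896/49.2000)*100 = 47.7430%

CV = 47.7430%


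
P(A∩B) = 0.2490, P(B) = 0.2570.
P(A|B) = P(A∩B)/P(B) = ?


P(A|B) = 0.2490/0.2570 = 0.9689

P(A|B) = 0.9689


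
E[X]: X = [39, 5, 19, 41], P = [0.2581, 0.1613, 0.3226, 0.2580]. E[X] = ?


E[X] = 39*0.2581 + 5*0.1613 + 19*0.3226 + 41*0.2580
= 10.0659 + 0.8065 + 6.1294 + 10.5780
= 27.5798

E[X] = 27.5798


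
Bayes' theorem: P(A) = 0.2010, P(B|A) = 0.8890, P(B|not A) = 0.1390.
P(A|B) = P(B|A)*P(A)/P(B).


P(B) = P(B|A)*P(A) + P(B|A')*P(A')
= 0.8890*0.2010 + 0.1390*0.7990
= 0.178689 + 0.111061 = 0.289750
P(A|B) = 0.178689/0.289750 = 0.6167

P(A|B) = 0.6167


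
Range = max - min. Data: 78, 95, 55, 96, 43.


Max = 96, Min = 43
Range = 96 - 43 = 53

Range = 53


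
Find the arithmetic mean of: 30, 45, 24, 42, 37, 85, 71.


Sum = 30 + 45 + 24 + 42 + 37 + 85 + 71 = 334
n = 7
Mean = 334/7 = 47.7143

Mean = 47.7143


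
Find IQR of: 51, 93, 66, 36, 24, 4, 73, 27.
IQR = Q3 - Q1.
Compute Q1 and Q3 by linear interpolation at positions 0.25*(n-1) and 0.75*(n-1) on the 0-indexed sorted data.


Sorted: 4, 24, 27, 36, 51, 66, 73, 93
Q1 (25th %ile) = 26.2500
Q3 (75th %ile) = 67.7500
IQR = 67.7500 - 26.2500 = 41.5000

IQR = 41.5000


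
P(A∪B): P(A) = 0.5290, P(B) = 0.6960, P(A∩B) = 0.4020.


P(A∪B) = 0.5290 + 0.6960 - 0.4020
= 1.2250 - 0.4020
= 0.8230

P(A∪B) = 0.8230


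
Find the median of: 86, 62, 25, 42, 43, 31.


Sorted: 25, 31, 42, 43, 62, 86
n = 6 (even)
Middle values: 42 and 43
Median = (42+43)/2 = 42.5000

Median = 42.5000


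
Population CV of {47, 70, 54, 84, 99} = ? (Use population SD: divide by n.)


Mean = 70.8000
SD = 19.0725
CV = (19.0725/70.8000)*100 = 26.9385%

CV = 26.9385%


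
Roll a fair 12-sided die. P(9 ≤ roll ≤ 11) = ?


Favorable outcomes (9 ≤ roll ≤ 11): 3
Total outcomes = 12
P = 3/12 = 0.2500

P = 0.2500


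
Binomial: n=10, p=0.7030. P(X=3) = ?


C(10,3) = 120
p^3 = 0.347429
(1-p)^7 = 0.000204
P = 120 * 0.347429 * 0.000204 = 0.0085

P(X=3) = 0.0085


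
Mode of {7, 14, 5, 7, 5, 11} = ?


Frequencies: 5:2, 7:2, 11:1, 14:1
Max frequency = 2
Mode = 5, 7

Mode = 5, 7


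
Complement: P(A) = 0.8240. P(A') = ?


P(not A) = 1 - 0.8240 = 0.1760

P(not A) = 0.1760


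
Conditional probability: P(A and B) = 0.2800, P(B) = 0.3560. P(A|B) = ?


P(A|B) = 0.2800/0.3560 = 0.7865

P(A|B) = 0.7865


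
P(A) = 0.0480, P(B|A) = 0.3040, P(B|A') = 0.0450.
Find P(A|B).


P(B) = P(B|A)*P(A) + P(B|A')*P(A')
= 0.3040*0.0480 + 0.0450*0.9520
= 0.014592 + 0.042840 = 0.057432
P(A|B) = 0.014592/0.057432 = 0.2541

P(A|B) = 0.2541


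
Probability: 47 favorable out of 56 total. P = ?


P = 47/56 = 0.8393

P = 0.8393


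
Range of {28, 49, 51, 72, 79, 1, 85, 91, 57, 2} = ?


Max = 91, Min = 1
Range = 91 - 1 = 90

Range = 90


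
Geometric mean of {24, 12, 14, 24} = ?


Product = 24 × 12 × 14 × 24 = 96768
GM = 96768^(1/4) = 17.6373

GM = 17.6373


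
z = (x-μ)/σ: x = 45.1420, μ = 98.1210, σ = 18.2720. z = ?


z = (45.1420 - 98.1210)/18.2720
= -52.9790/18.2720
= -2.8995

z = -2.8995


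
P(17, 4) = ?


P(17,4) = 17!/13!
= 355687428096000/6227020800
= 57120

P(17,4) = 57120


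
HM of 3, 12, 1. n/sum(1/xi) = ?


Sum of reciprocals = 1/3 + 1/12 + 1/1 = 1.416667
HM = 3/1.416667 = 2.1176

HM = 2.1176


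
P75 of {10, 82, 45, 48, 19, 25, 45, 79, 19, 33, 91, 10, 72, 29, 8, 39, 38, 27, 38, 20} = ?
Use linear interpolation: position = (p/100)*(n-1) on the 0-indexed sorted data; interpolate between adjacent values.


Sorted: 8, 10, 10, 19, 19, 20, 25, 27, 29, 33, 38, 38, 39, 45, 45, 48, 72, 79, 82, 91
n = 20
Index = 75/100 * 19 = 14.2500
Lower = data[14] = 45, Upper = data[15] = 48
P75 = 45 + 0.2500*(3) = 45.7500

P75 = 45.7500


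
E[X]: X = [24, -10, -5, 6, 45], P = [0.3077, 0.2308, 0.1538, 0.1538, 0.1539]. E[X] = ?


E[X] = 24*0.3077 - 10*0.2308 - 5*0.1538 + 6*0.1538 + 45*0.1539
= 7.3848 - 2.3080 - 0.7690 + 0.9228 + 6.9255
= 12.1561

E[X] = 12.1561


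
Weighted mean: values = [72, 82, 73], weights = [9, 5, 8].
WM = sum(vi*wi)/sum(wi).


Numerator = 72*9 + 82*5 + 73*8 = 1642
Denominator = 9 + 5 + 8 = 22
WM = 1642/22 = 74.6364

WM = 74.6364


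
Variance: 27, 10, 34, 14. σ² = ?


Mean = 21.2500
Squared deviations: 33.0625, 126.5625, 162.5625, 52.5625
Sum = 374.7500
Variance = 374.7500/4 = 93.6875

Variance = 93.6875


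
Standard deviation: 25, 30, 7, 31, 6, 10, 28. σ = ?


Mean = 19.5714
Variance = 110.5306
SD = sqrt(110.5306) = 10.5134

SD = 10.5134


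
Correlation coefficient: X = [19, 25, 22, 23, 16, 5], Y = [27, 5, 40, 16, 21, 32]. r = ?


Mean X = 18.3333, Mean Y = 23.5000
SD X = 6.624869, SD Y = 11.265730
Cov = -33.833333
r = -33.833333/(6.624869*11.265730) = -0.4533

r = -0.4533


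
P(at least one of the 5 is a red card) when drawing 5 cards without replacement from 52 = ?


P(at least one) = 1 - P(none)
P(none) = (26/52) × (25/51) × (24/50) × (23/49) × (22/48) = 0.025310
P(at least one) = 1 - 0.025310 = 0.9747

P = 0.9747


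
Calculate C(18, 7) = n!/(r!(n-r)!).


C(18,7) = 18!/(7! × 11!)
= 6402373705728000/(5040 × 39916800)
= 31824

C(18,7) = 31824


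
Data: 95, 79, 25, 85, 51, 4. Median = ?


Sorted: 4, 25, 51, 79, 85, 95
n = 6 (even)
Middle values: 51 and 79
Median = (51+79)/2 = 65.0000

Median = 65.0000


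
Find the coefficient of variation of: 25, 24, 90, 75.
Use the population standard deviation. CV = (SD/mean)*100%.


Mean = 53.5000
SD = 29.4830
CV = (29.4830/53.5000)*100 = 55.1085%

CV = 55.1085%


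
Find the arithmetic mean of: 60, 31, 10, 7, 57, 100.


Sum = 60 + 31 + 10 + 7 + 57 + 100 = 265
n = 6
Mean = 265/6 = 44.1667

Mean = 44.1667


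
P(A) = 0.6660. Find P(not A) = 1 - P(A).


P(not A) = 1 - 0.6660 = 0.3340

P(not A) = 0.3340


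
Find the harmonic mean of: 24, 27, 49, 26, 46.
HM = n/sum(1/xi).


Sum of reciprocals = 1/24 + 1/27 + 1/49 + 1/26 + 1/46 = 0.159313
HM = 5/0.159313 = 31.3848

HM = 31.3848


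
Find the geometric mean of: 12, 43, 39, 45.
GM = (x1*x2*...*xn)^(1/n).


Product = 12 × 43 × 39 × 45 = 905580
GM = 905580^(1/4) = 30.8483

GM = 30.8483


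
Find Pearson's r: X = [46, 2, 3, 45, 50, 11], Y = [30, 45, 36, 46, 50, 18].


Mean X = 26.1667, Mean Y = 37.5000
SD X = 21.082510, SD Y = 10.981044
Cov = 76.416667
r = 76.416667/(21.082510*10.981044) = 0.3301

r = 0.3301


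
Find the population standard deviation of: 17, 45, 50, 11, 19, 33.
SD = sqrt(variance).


Mean = 29.1667
Variance = 213.4722
SD = sqrt(213.4722) = 14.6107

SD = 14.6107


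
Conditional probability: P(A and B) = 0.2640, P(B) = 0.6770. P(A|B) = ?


P(A|B) = 0.2640/0.6770 = 0.3900

P(A|B) = 0.3900


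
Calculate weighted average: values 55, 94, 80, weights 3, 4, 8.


Numerator = 55*3 + 94*4 + 80*8 = 1181
Denominator = 3 + 4 + 8 = 15
WM = 1181/15 = 78.7333

WM = 78.7333


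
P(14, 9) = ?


P(14,9) = 14!/5!
= 87178291200/120
= 726485760

P(14,9) = 726485760


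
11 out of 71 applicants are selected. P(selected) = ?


P = 11/71 = 0.1549

P = 0.1549


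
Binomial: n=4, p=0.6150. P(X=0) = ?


C(4,0) = 1
p^0 = 1.000000
(1-p)^4 = 0.021971
P = 1 * 1.000000 * 0.021971 = 0.0220

P(X=0) = 0.0220


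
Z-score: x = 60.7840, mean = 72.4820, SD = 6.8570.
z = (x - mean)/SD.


z = (60.7840 - 72.4820)/6.8570
= -11.6980/6.8570
= -1.7060

z = -1.7060


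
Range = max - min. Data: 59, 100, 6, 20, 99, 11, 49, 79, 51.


Max = 100, Min = 6
Range = 100 - 6 = 94

Range = 94


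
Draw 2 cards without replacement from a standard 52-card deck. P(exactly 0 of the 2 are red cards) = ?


Hypergeometric: P(X=0) = C(26,0)·C(26,2) / C(52,2)
= 1 × 325 / 1326
= 325/1326 = 0.2451

P = 0.2451


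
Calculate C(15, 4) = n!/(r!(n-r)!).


C(15,4) = 15!/(4! × 11!)
= 1307674368000/(24 × 39916800)
= 1365

C(15,4) = 1365


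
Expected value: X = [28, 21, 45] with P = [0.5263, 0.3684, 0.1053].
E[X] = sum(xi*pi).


E[X] = 28*0.5263 + 21*0.3684 + 45*0.1053
= 14.7364 + 7.7364 + 4.7385
= 27.2113

E[X] = 27.2113


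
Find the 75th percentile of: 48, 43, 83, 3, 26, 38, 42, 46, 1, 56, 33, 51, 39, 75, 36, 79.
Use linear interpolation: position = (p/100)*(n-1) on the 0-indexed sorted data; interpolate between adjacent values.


Sorted: 1, 3, 26, 33, 36, 38, 39, 42, 43, 46, 48, 51, 56, 75, 79, 83
n = 16
Index = 75/100 * 15 = 11.2500
Lower = data[11] = 51, Upper = data[12] = 56
P75 = 51 + 0.2500*(5) = 52.2500

P75 = 52.2500


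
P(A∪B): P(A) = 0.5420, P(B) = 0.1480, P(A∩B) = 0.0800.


P(A∪B) = 0.5420 + 0.1480 - 0.0800
= 0.6900 - 0.0800
= 0.6100

P(A∪B) = 0.6100


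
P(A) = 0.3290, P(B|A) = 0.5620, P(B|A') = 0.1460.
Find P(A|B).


P(B) = P(B|A)*P(A) + P(B|A')*P(A')
= 0.5620*0.3290 + 0.1460*0.6710
= 0.184898 + 0.097966 = 0.282864
P(A|B) = 0.184898/0.282864 = 0.6537

P(A|B) = 0.6537


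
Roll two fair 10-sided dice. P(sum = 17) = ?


Total outcomes = 10×10 = 100
Favorable (sum = 17): 4
P = 4/100 = 0.0400

P = 0.0400


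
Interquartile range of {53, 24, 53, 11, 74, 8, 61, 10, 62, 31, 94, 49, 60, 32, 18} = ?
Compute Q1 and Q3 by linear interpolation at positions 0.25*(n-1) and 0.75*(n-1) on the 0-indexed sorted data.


Sorted: 8, 10, 11, 18, 24, 31, 32, 49, 53, 53, 60, 61, 62, 74, 94
Q1 (25th %ile) = 21.0000
Q3 (75th %ile) = 60.5000
IQR = 60.5000 - 21.0000 = 39.5000

IQR = 39.5000


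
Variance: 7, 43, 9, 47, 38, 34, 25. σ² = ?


Mean = 29.0000
Squared deviations: 484.0000, 196.0000, 400.0000, 324.0000, 81.0000, 25.0000, 16.0000
Sum = 1526.0000
Variance = 1526.0000/7 = 218.0000

Variance = 218.0000


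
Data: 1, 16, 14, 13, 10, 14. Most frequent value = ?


Frequencies: 1:1, 10:1, 13:1, 14:2, 16:1
Max frequency = 2
Mode = 14

Mode = 14


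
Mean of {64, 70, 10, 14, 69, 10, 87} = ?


Sum = 64 + 70 + 10 + 14 + 69 + 10 + 87 = 324
n = 7
Mean = 324/7 = 46.2857

Mean = 46.2857


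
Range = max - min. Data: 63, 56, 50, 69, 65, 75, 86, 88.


Max = 88, Min = 50
Range = 88 - 50 = 38

Range = 38


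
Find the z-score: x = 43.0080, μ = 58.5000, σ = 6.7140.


z = (43.0080 - 58.5000)/6.7140
= -15.4920/6.7140
= -2.3074

z = -2.3074


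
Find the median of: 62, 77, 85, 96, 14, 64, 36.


Sorted: 14, 36, 62, 64, 77, 85, 96
n = 7 (odd)
Middle value = 64

Median = 64


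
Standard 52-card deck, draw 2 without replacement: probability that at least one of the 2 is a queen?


P(at least one) = 1 - P(none)
P(none) = (48/52) × (47/51) = 0.850679
P(at least one) = 1 - 0.850679 = 0.1493

P = 0.1493


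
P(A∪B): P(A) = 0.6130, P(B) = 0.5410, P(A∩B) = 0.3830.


P(A∪B) = 0.6130 + 0.5410 - 0.3830
= 1.1540 - 0.3830
= 0.7710

P(A∪B) = 0.7710


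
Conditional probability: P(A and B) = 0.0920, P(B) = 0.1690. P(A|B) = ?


P(A|B) = 0.0920/0.1690 = 0.5444

P(A|B) = 0.5444


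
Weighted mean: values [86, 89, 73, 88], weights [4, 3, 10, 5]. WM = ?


Numerator = 86*4 + 89*3 + 73*10 + 88*5 = 1781
Denominator = 4 + 3 + 10 + 5 = 22
WM = 1781/22 = 80.9545

WM = 80.9545


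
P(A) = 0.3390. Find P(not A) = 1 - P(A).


P(not A) = 1 - 0.3390 = 0.6610

P(not A) = 0.6610


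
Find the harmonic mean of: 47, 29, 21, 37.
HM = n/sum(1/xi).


Sum of reciprocals = 1/47 + 1/29 + 1/21 + 1/37 = 0.130405
HM = 4/0.130405 = 30.6736

HM = 30.6736


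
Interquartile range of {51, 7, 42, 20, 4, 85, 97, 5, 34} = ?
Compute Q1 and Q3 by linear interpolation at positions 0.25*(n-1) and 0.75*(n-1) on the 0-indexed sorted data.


Sorted: 4, 5, 7, 20, 34, 42, 51, 85, 97
Q1 (25th %ile) = 7.0000
Q3 (75th %ile) = 51.0000
IQR = 51.0000 - 7.0000 = 44.0000

IQR = 44.0000


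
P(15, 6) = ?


P(15,6) = 15!/9!
= 1307674368000/362880
= 3603600

P(15,6) = 3603600


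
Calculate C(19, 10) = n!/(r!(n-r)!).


C(19,10) = 19!/(10! × 9!)
= 121645100408832000/(3628800 × 362880)
= 92378

C(19,10) = 92378


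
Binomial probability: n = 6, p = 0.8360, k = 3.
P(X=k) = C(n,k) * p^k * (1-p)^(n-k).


C(6,3) = 20
p^3 = 0.584277
(1-p)^3 = 0.004411
P = 20 * 0.584277 * 0.004411 = 0.0515

P(X=3) = 0.0515


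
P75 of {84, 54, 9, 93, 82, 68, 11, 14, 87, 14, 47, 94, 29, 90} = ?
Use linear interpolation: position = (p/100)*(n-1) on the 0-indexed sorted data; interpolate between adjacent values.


Sorted: 9, 11, 14, 14, 29, 47, 54, 68, 82, 84, 87, 90, 93, 94
n = 14
Index = 75/100 * 13 = 9.7500
Lower = data[9] = 84, Upper = data[10] = 87
P75 = 84 + 0.7500*(3) = 86.2500

P75 = 86.2500


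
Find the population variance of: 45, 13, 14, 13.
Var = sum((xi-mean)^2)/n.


Mean = 21.2500
Squared deviations: 564.0625, 68.0625, 52.5625, 68.0625
Sum = 752.7500
Variance = 752.7500/4 = 188.1875

Variance = 188.1875


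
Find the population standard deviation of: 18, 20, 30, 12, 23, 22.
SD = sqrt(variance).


Mean = 20.8333
Variance = 29.4722
SD = sqrt(29.4722) = 5.4288

SD = 5.4288


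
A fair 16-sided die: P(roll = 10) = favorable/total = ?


Favorable outcomes (roll = 10): 1
Total outcomes = 16
P = 1/16 = 0.0625

P = 0.0625


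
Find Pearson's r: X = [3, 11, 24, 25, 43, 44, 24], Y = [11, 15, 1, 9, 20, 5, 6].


Mean X = 24.8571, Mean Y = 9.5714
SD X = 13.973736, SD Y = 5.948761
Cov = 0.795918
r = 0.795918/(13.973736*5.948761) = 0.0096

r = 0.0096


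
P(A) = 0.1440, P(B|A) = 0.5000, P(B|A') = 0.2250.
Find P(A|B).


P(B) = P(B|A)*P(A) + P(B|A')*P(A')
= 0.5000*0.1440 + 0.2250*0.8560
= 0.072000 + 0.192600 = 0.264600
P(A|B) = 0.072000/0.264600 = 0.2721

P(A|B) = 0.2721


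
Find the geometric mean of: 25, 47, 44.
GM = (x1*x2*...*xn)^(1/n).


Product = 25 × 47 × 44 = 51700
GM = 51700^(1/3) = 37.2532

GM = 37.2532


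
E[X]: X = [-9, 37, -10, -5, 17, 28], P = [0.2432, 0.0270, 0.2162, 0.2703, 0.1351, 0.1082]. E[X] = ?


E[X] = -9*0.2432 + 37*0.0270 - 10*0.2162 - 5*0.2703 + 17*0.1351 + 28*0.1082
= -2.1888 + 0.9990 - 2.1620 - 1.3515 + 2.2967 + 3.0296
= 0.6230

E[X] = 0.6230


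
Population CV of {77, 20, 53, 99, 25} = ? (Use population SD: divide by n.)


Mean = 54.8000
SD = 30.1622
CV = (30.1622/54.8000)*100 = 55.0406%

CV = 55.0406%


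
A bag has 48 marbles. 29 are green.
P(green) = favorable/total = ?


P = 29/48 = 0.6042

P = 0.6042


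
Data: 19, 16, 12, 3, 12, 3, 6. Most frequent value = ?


Frequencies: 3:2, 6:1, 12:2, 16:1, 19:1
Max frequency = 2
Mode = 3, 12

Mode = 3, 12


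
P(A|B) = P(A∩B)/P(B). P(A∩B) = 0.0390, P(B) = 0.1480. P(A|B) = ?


P(A|B) = 0.0390/0.1480 = 0.2635

P(A|B) = 0.2635


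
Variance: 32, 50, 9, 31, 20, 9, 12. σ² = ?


Mean = 23.2857
Squared deviations: 75.9388, 713.6531, 204.0816, 59.5102, 10.7959, 204.0816, 127.3673
Sum = 1395.4286
Variance = 1395.4286/7 = 199.3469

Variance = 199.3469


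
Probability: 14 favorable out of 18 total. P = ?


P = 14/18 = 0.7778

P = 0.7778


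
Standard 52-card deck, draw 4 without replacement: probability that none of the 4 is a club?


P(no clubs) = (39/52) × (38/51) × (37/50) × (36/49)
= 0.3038

P = 0.3038


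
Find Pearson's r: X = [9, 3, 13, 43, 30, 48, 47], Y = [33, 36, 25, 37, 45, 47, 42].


Mean X = 27.5714, Mean Y = 37.8571
SD X = 17.726954, SD Y = 7.018925
Cov = 84.938776
r = 84.938776/(17.726954*7.018925) = 0.6827

r = 0.6827


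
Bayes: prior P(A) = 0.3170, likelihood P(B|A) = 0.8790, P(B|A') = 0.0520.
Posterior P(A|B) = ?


P(B) = P(B|A)*P(A) + P(B|A')*P(A')
= 0.8790*0.3170 + 0.0520*0.6830
= 0.278643 + 0.035516 = 0.314159
P(A|B) = 0.278643/0.314159 = 0.8869

P(A|B) = 0.8869


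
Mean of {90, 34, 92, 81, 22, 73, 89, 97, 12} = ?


Sum = 90 + 34 + 92 + 81 + 22 + 73 + 89 + 97 + 12 = 590
n = 9
Mean = 590/9 = 65.5556

Mean = 65.5556


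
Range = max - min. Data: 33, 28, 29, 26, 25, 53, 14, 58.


Max = 58, Min = 14
Range = 58 - 14 = 44

Range = 44


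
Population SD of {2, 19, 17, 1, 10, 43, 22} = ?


Mean = 16.2857
Variance = 175.9184
SD = sqrt(175.9184) = 13.2634

SD = 13.2634


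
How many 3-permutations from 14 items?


P(14,3) = 14!/11!
= 87178291200/39916800
= 2184

P(14,3) = 2184


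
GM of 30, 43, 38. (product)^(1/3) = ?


Product = 30 × 43 × 38 = 49020
GM = 49020^(1/3) = 36.5980

GM = 36.5980


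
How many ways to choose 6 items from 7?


C(7,6) = 7!/(6! × 1!)
= 5040/(720 × 1)
= 7

C(7,6) = 7


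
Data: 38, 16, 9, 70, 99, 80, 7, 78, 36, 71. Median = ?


Sorted: 7, 9, 16, 36, 38, 70, 71, 78, 80, 99
n = 10 (even)
Middle values: 38 and 70
Median = (38+70)/2 = 54.0000

Median = 54.0000


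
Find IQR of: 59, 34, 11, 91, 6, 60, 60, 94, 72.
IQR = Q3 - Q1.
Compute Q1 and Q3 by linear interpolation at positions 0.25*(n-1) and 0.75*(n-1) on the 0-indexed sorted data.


Sorted: 6, 11, 34, 59, 60, 60, 72, 91, 94
Q1 (25th %ile) = 34.0000
Q3 (75th %ile) = 72.0000
IQR = 72.0000 - 34.0000 = 38.0000

IQR = 38.0000


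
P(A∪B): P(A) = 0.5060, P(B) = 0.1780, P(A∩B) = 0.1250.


P(A∪B) = 0.5060 + 0.1780 - 0.1250
= 0.6840 - 0.1250
= 0.5590

P(A∪B) = 0.5590


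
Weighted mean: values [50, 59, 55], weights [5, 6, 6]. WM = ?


Numerator = 50*5 + 59*6 + 55*6 = 934
Denominator = 5 + 6 + 6 = 17
WM = 934/17 = 54.9412

WM = 54.9412


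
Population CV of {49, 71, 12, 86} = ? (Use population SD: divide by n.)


Mean = 54.5000
SD = 27.8433
CV = (27.8433/54.5000)*100 = 51.0886%

CV = 51.0886%


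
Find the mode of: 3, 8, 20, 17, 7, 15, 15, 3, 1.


Frequencies: 1:1, 3:2, 7:1, 8:1, 15:2, 17:1, 20:1
Max frequency = 2
Mode = 3, 15

Mode = 3, 15


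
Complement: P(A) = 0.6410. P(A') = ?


P(not A) = 1 - 0.6410 = 0.3590

P(not A) = 0.3590


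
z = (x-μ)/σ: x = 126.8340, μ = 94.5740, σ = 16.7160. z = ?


z = (126.8340 - 94.5740)/16.7160
= 32.2600/16.7160
= 1.9299

z = 1.9299


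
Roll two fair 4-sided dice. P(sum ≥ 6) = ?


Total outcomes = 4×4 = 16
Favorable (sum ≥ 6): 6
P = 6/16 = 0.3750

P = 0.3750


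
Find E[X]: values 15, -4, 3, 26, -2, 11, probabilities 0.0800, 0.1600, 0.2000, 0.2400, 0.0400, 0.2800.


E[X] = 15*0.0800 - 4*0.1600 + 3*0.2000 + 26*0.2400 - 2*0.0400 + 11*0.2800
= 1.2000 - 0.6400 + 0.6000 + 6.2400 - 0.0800 + 3.0800
= 10.4000

E[X] = 10.4000


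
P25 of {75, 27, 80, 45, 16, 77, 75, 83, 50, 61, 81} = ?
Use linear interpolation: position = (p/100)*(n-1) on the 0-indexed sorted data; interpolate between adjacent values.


Sorted: 16, 27, 45, 50, 61, 75, 75, 77, 80, 81, 83
n = 11
Index = 25/100 * 10 = 2.5000
Lower = data[2] = 45, Upper = data[3] = 50
P25 = 45 + 0.5000*(5) = 47.5000

P25 = 47.5000


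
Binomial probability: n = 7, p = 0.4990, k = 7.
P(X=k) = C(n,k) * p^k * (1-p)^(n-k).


C(7,7) = 1
p^7 = 0.007704
(1-p)^0 = 1.000000
P = 1 * 0.007704 * 1.000000 = 0.0077

P(X=7) = 0.0077


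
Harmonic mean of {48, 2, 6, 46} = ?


Sum of reciprocals = 1/48 + 1/2 + 1/6 + 1/46 = 0.709239
HM = 4/0.709239 = 5.6398

HM = 5.6398


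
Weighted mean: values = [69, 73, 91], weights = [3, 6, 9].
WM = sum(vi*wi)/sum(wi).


Numerator = 69*3 + 73*6 + 91*9 = 1464
Denominator = 3 + 6 + 9 = 18
WM = 1464/18 = 81.3333

WM = 81.3333


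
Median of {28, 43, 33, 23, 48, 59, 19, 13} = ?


Sorted: 13, 19, 23, 28, 33, 43, 48, 59
n = 8 (even)
Middle values: 28 and 33
Median = (28+33)/2 = 30.5000

Median = 30.5000


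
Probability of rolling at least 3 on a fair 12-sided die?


Favorable outcomes (roll ≥ 3): 10
Total outcomes = 12
P = 10/12 = 0.8333

P = 0.8333


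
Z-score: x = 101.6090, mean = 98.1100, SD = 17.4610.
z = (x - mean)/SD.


z = (101.6090 - 98.1100)/17.4610
= 3.4990/17.4610
= 0.2004

z = 0.2004


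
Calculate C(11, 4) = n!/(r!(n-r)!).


C(11,4) = 11!/(4! × 7!)
= 39916800/(24 × 5040)
= 330

C(11,4) = 330


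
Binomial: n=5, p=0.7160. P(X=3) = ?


C(5,3) = 10
p^3 = 0.367062
(1-p)^2 = 0.080656
P = 10 * 0.367062 * 0.080656 = 0.2961

P(X=3) = 0.2961


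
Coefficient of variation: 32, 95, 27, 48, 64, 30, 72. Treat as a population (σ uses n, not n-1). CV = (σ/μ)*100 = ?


Mean = 52.5714
SD = 23.6514
CV = (23.6514/52.5714)*100 = 44.9890%

CV = 44.9890%


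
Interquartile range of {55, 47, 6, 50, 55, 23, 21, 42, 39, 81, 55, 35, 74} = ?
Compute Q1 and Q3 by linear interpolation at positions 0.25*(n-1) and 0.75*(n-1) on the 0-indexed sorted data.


Sorted: 6, 21, 23, 35, 39, 42, 47, 50, 55, 55, 55, 74, 81
Q1 (25th %ile) = 35.0000
Q3 (75th %ile) = 55.0000
IQR = 55.0000 - 35.0000 = 20.0000

IQR = 20.0000


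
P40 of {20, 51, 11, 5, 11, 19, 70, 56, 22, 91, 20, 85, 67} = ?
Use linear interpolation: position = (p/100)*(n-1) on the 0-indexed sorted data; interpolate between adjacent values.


Sorted: 5, 11, 11, 19, 20, 20, 22, 51, 56, 67, 70, 85, 91
n = 13
Index = 40/100 * 12 = 4.8000
Lower = data[4] = 20, Upper = data[5] = 20
P40 = 20 + 0.8000*(0) = 20.0000

P40 = 20.0000


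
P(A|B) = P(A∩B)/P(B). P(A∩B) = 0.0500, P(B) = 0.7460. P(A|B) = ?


P(A|B) = 0.0500/0.7460 = 0.0670

P(A|B) = 0.0670


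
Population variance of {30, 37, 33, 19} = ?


Mean = 29.7500
Squared deviations: 0.0625, 52.5625, 10.5625, 115.5625
Sum = 178.7500
Variance = 178.7500/4 = 44.6875

Variance = 44.6875


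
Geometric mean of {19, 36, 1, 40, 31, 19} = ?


Product = 19 × 36 × 1 × 40 × 31 × 19 = 16115040
GM = 16115040^(1/6) = 15.8930

GM = 15.8930


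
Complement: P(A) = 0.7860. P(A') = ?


P(not A) = 1 - 0.7860 = 0.2140

P(not A) = 0.2140


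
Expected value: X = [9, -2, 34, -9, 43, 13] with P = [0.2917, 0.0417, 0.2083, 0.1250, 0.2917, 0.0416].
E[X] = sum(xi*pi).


E[X] = 9*0.2917 - 2*0.0417 + 34*0.2083 - 9*0.1250 + 43*0.2917 + 13*0.0416
= 2.6253 - 0.0834 + 7.0822 - 1.1250 + 12.5431 + 0.5408
= 21.5830

E[X] = 21.5830


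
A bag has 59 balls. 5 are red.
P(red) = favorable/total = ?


P = 5/59 = 0.0847

P = 0.0847


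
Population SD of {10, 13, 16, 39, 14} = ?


Mean = 18.4000
Variance = 109.8400
SD = sqrt(109.8400) = 10.4805

SD = 10.4805


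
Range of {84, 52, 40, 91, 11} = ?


Max = 91, Min = 11
Range = 91 - 11 = 80

Range = 80


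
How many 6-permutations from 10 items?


P(10,6) = 10!/4!
= 3628800/24
= 151200

P(10,6) = 151200


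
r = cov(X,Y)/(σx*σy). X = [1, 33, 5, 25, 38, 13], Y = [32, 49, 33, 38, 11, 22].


Mean X = 19.1667, Mean Y = 30.8333
SD X = 13.837349, SD Y = 11.964067
Cov = -12.972222
r = -12.972222/(13.837349*11.964067) = -0.0784

r = -0.0784


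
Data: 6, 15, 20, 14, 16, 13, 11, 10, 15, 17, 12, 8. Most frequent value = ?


Frequencies: 6:1, 8:1, 10:1, 11:1, 12:1, 13:1, 14:1, 15:2, 16:1, 17:1, 20:1
Max frequency = 2
Mode = 15

Mode = 15


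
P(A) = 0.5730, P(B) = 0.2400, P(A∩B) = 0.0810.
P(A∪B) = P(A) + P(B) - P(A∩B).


P(A∪B) = 0.5730 + 0.2400 - 0.0810
= 0.8130 - 0.0810
= 0.7320

P(A∪B) = 0.7320


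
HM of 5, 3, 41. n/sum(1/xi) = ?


Sum of reciprocals = 1/5 + 1/3 + 1/41 = 0.557724
HM = 3/0.557724 = 5.3790

HM = 5.3790


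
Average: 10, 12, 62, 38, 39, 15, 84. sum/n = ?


Sum = 10 + 12 + 62 + 38 + 39 + 15 + 84 = 260
n = 7
Mean = 260/7 = 37.1429

Mean = 37.1429


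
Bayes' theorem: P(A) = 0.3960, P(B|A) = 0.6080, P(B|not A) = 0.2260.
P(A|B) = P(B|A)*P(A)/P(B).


P(B) = P(B|A)*P(A) + P(B|A')*P(A')
= 0.6080*0.3960 + 0.2260*0.6040
= 0.240768 + 0.136504 = 0.377272
P(A|B) = 0.240768/0.377272 = 0.6382

P(A|B) = 0.6382


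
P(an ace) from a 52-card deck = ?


4 aces in 52 cards
P = 4/52 = 0.0769

P = 0.0769


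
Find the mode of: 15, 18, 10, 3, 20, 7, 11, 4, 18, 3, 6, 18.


Frequencies: 3:2, 4:1, 6:1, 7:1, 10:1, 11:1, 15:1, 18:3, 20:1
Max frequency = 3
Mode = 18

Mode = 18


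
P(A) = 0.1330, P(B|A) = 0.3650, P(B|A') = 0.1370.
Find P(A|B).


P(B) = P(B|A)*P(A) + P(B|A')*P(A')
= 0.3650*0.1330 + 0.1370*0.8670
= 0.048545 + 0.118779 = 0.167324
P(A|B) = 0.048545/0.167324 = 0.2901

P(A|B) = 0.2901


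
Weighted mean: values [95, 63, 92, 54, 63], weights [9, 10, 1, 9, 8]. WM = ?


Numerator = 95*9 + 63*10 + 92*1 + 54*9 + 63*8 = 2567
Denominator = 9 + 10 + 1 + 9 + 8 = 37
WM = 2567/37 = 69.3784

WM = 69.3784


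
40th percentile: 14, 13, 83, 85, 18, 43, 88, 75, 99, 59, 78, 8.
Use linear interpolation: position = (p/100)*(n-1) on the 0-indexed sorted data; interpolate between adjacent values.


Sorted: 8, 13, 14, 18, 43, 59, 75, 78, 83, 85, 88, 99
n = 12
Index = 40/100 * 11 = 4.4000
Lower = data[4] = 43, Upper = data[5] = 59
P40 = 43 + 0.4000*(16) = 49.4000

P40 = 49.4000


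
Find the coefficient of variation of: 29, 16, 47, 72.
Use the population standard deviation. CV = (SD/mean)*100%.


Mean = 41.0000
SD = 21.0119
CV = (21.0119/41.0000)*100 = 51.2485%

CV = 51.2485%


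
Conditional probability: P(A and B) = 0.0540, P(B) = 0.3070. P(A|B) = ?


P(A|B) = 0.0540/0.3070 = 0.1759

P(A|B) = 0.1759


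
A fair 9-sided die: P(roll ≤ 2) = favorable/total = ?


Favorable outcomes (roll ≤ 2): 2
Total outcomes = 9
P = 2/9 = 0.2222

P = 0.2222


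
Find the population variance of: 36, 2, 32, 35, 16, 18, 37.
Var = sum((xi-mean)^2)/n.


Mean = 25.1429
Squared deviations: 117.8776, 535.5918, 47.0204, 97.1633, 83.5918, 51.0204, 140.5918
Sum = 1072.8571
Variance = 1072.8571/7 = 153.2653

Variance = 153.2653


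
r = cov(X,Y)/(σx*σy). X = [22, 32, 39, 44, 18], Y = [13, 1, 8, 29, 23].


Mean X = 31.0000, Mean Y = 14.8000
SD X = 9.838699, SD Y = 10.087616
Cov = 5.200000
r = 5.200000/(9.838699*10.087616) = 0.0524

r = 0.0524


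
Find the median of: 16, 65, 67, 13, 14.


Sorted: 13, 14, 16, 65, 67
n = 5 (odd)
Middle value = 16

Median = 16


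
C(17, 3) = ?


C(17,3) = 17!/(3! × 14!)
= 355687428096000/(6 × 87178291200)
= 680

C(17,3) = 680


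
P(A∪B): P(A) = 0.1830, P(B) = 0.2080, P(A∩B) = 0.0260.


P(A∪B) = 0.1830 + 0.2080 - 0.0260
= 0.3910 - 0.0260
= 0.3650

P(A∪B) = 0.3650


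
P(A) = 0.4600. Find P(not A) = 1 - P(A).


P(not A) = 1 - 0.4600 = 0.5400

P(not A) = 0.5400


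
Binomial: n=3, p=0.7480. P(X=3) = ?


C(3,3) = 1
p^3 = 0.418509
(1-p)^0 = 1.000000
P = 1 * 0.418509 * 1.000000 = 0.4185

P(X=3) = 0.4185


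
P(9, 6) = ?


P(9,6) = 9!/3!
= 362880/6
= 60480

P(9,6) = 60480


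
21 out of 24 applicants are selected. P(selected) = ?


P = 21/24 = 0.8750

P = 0.8750


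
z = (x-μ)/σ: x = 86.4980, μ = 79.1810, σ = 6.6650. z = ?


z = (86.4980 - 79.1810)/6.6650
= 7.3170/6.6650
= 1.0978

z = 1.0978


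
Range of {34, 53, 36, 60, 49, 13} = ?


Max = 60, Min = 13
Range = 60 - 13 = 47

Range = 47


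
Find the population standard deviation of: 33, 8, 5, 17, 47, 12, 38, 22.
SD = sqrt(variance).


Mean = 22.7500
Variance = 200.9375
SD = sqrt(200.9375) = 14.1752

SD = 14.1752


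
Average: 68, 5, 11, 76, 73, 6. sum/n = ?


Sum = 68 + 5 + 11 + 76 + 73 + 6 = 239
n = 6
Mean = 239/6 = 39.8333

Mean = 39.8333


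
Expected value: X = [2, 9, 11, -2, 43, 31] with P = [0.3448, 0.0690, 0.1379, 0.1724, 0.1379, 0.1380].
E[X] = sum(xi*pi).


E[X] = 2*0.3448 + 9*0.0690 + 11*0.1379 - 2*0.1724 + 43*0.1379 + 31*0.1380
= 0.6896 + 0.6210 + 1.5169 - 0.3448 + 5.9297 + 4.2780
= 12.6904

E[X] = 12.6904


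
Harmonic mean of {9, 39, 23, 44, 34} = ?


Sum of reciprocals = 1/9 + 1/39 + 1/23 + 1/44 + 1/34 = 0.232369
HM = 5/0.232369 = 21.5175

HM = 21.5175


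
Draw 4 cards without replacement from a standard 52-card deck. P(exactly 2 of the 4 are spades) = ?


Hypergeometric: P(X=2) = C(13,2)·C(39,2) / C(52,4)
= 78 × 741 / 270725
= 57798/270725 = 0.2135

P = 0.2135


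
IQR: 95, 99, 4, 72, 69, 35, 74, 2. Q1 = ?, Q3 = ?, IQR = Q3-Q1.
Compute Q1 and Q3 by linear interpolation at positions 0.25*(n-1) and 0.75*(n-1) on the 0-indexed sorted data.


Sorted: 2, 4, 35, 69, 72, 74, 95, 99
Q1 (25th %ile) = 27.2500
Q3 (75th %ile) = 79.2500
IQR = 79.2500 - 27.2500 = 52.0000

IQR = 52.0000


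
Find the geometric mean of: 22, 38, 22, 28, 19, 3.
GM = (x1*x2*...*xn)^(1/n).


Product = 22 × 38 × 22 × 28 × 19 × 3 = 29353632
GM = 29353632^(1/6) = 17.5635

GM = 17.5635


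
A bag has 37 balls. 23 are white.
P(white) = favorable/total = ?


P = 23/37 = 0.6216

P = 0.6216


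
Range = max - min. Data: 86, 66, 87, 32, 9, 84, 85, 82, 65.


Max = 87, Min = 9
Range = 87 - 9 = 78

Range = 78


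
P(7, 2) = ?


P(7,2) = 7!/5!
= 5040/120
= 42

P(7,2) = 42


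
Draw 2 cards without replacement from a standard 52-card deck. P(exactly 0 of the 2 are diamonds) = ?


Hypergeometric: P(X=0) = C(13,0)·C(39,2) / C(52,2)
= 1 × 741 / 1326
= 741/1326 = 0.5588

P = 0.5588


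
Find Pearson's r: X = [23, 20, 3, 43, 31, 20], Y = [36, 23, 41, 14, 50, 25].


Mean X = 23.3333, Mean Y = 31.5000
SD X = 12.119773, SD Y = 12.065792
Cov = -57.833333
r = -57.833333/(12.119773*12.065792) = -0.3955

r = -0.3955


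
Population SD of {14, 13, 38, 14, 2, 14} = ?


Mean = 15.8333
Variance = 116.8056
SD = sqrt(116.8056) = 10.8077

SD = 10.8077


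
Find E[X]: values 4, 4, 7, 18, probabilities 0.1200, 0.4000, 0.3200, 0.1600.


E[X] = 4*0.1200 + 4*0.4000 + 7*0.3200 + 18*0.1600
= 0.4800 + 1.6000 + 2.2400 + 2.8800
= 7.2000

E[X] = 7.2000


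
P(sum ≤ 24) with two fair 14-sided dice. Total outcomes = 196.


Total outcomes = 14×14 = 196
Favorable (sum ≤ 24): 186
P = 186/196 = 0.9490

P = 0.9490


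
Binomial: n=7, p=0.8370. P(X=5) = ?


C(7,5) = 21
p^5 = 0.410797
(1-p)^2 = 0.026569
P = 21 * 0.410797 * 0.026569 = 0.2292

P(X=5) = 0.2292


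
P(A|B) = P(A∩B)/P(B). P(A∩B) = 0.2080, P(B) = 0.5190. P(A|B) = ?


P(A|B) = 0.2080/0.5190 = 0.4008

P(A|B) = 0.4008


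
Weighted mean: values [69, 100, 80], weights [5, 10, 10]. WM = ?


Numerator = 69*5 + 100*10 + 80*10 = 2145
Denominator = 5 + 10 + 10 = 25
WM = 2145/25 = 85.8000

WM = 85.8000


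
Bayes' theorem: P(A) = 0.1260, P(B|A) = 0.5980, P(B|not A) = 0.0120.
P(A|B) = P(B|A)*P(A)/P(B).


P(B) = P(B|A)*P(A) + P(B|A')*P(A')
= 0.5980*0.1260 + 0.0120*0.8740
= 0.075348 + 0.010488 = 0.085836
P(A|B) = 0.075348/0.085836 = 0.8778

P(A|B) = 0.8778


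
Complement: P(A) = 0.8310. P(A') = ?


P(not A) = 1 - 0.8310 = 0.1690

P(not A) = 0.1690


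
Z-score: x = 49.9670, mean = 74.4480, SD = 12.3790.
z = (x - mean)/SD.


z = (49.9670 - 74.4480)/12.3790
= -24.4810/12.3790
= -1.9776

z = -1.9776


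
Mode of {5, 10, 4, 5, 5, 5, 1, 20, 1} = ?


Frequencies: 1:2, 4:1, 5:4, 10:1, 20:1
Max frequency = 4
Mode = 5

Mode = 5


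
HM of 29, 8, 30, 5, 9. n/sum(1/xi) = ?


Sum of reciprocals = 1/29 + 1/8 + 1/30 + 1/5 + 1/9 = 0.503927
HM = 5/0.503927 = 9.9221

HM = 9.9221


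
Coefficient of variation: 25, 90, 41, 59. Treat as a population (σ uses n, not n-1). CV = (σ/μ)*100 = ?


Mean = 53.7500
SD = 24.1389
CV = (24.1389/53.7500)*100 = 44.9096%

CV = 44.9096%


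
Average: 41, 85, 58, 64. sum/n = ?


Sum = 41 + 85 + 58 + 64 = 248
n = 4
Mean = 248/4 = 62.0000

Mean = 62.0000


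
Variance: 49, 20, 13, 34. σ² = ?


Mean = 29.0000
Squared deviations: 400.0000, 81.0000, 256.0000, 25.0000
Sum = 762.0000
Variance = 762.0000/4 = 190.5000

Variance = 190.5000


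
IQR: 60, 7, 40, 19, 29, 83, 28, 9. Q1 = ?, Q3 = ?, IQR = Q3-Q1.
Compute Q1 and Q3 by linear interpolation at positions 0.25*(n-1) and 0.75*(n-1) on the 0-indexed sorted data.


Sorted: 7, 9, 19, 28, 29, 40, 60, 83
Q1 (25th %ile) = 16.5000
Q3 (75th %ile) = 45.0000
IQR = 45.0000 - 16.5000 = 28.5000

IQR = 28.5000


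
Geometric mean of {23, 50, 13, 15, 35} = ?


Product = 23 × 50 × 13 × 15 × 35 = 7848750
GM = 7848750^(1/5) = 23.9310

GM = 23.9310


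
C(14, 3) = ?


C(14,3) = 14!/(3! × 11!)
= 87178291200/(6 × 39916800)
= 364

C(14,3) = 364


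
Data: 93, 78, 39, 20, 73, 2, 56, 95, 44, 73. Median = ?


Sorted: 2, 20, 39, 44, 56, 73, 73, 78, 93, 95
n = 10 (even)
Middle values: 56 and 73
Median = (56+73)/2 = 64.5000

Median = 64.5000


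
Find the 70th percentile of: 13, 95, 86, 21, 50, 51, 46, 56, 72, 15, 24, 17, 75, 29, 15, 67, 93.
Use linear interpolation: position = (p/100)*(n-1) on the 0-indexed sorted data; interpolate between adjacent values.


Sorted: 13, 15, 15, 17, 21, 24, 29, 46, 50, 51, 56, 67, 72, 75, 86, 93, 95
n = 17
Index = 70/100 * 16 = 11.2000
Lower = data[11] = 67, Upper = data[12] = 72
P70 = 67 + 0.2000*(5) = 68.0000

P70 = 68.0000


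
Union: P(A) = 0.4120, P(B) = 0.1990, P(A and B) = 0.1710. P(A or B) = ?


P(A∪B) = 0.4120 + 0.1990 - 0.1710
= 0.6110 - 0.1710
= 0.4400

P(A∪B) = 0.4400


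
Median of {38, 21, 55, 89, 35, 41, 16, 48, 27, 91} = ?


Sorted: 16, 21, 27, 35, 38, 41, 48, 55, 89, 91
n = 10 (even)
Middle values: 38 and 41
Median = (38+41)/2 = 39.5000

Median = 39.5000


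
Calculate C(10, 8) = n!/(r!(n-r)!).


C(10,8) = 10!/(8! × 2!)
= 3628800/(40320 × 2)
= 45

C(10,8) = 45


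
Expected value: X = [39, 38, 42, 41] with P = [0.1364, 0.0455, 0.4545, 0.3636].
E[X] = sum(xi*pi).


E[X] = 39*0.1364 + 38*0.0455 + 42*0.4545 + 41*0.3636
= 5.3196 + 1.7290 + 19.0890 + 14.9076
= 41.0452

E[X] = 41.0452


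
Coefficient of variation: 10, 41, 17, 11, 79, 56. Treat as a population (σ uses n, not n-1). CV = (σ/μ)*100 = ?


Mean = 35.6667
SD = 25.6103
CV = (25.6103/35.6667)*100 = 71.8047%

CV = 71.8047%


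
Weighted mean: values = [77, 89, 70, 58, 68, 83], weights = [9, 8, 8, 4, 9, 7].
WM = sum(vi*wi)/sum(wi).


Numerator = 77*9 + 89*8 + 70*8 + 58*4 + 68*9 + 83*7 = 3390
Denominator = 9 + 8 + 8 + 4 + 9 + 7 = 45
WM = 3390/45 = 75.3333

WM = 75.3333


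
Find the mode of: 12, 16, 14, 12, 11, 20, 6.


Frequencies: 6:1, 11:1, 12:2, 14:1, 16:1, 20:1
Max frequency = 2
Mode = 12

Mode = 12


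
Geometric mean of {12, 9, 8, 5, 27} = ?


Product = 12 × 9 × 8 × 5 × 27 = 116640
GM = 116640^(1/5) = 10.3126

GM = 10.3126


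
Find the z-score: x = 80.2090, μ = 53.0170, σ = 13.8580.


z = (80.2090 - 53.0170)/13.8580
= 27.1920/13.8580
= 1.9622

z = 1.9622


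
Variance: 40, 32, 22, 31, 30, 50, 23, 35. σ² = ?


Mean = 32.8750
Squared deviations: 50.7656, 0.7656, 118.2656, 3.5156, 8.2656, 293.2656, 97.5156, 4.5156
Sum = 576.8750
Variance = 576.8750/8 = 72.1094

Variance = 72.1094


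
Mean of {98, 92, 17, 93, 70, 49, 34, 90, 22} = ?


Sum = 98 + 92 + 17 + 93 + 70 + 49 + 34 + 90 + 22 = 565
n = 9
Mean = 565/9 = 62.7778

Mean = 62.7778


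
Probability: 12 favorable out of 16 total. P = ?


P = 12/16 = 0.7500

P = 0.7500


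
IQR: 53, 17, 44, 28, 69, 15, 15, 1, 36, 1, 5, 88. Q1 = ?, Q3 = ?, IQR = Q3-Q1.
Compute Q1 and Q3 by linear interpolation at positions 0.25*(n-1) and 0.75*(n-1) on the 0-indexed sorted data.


Sorted: 1, 1, 5, 15, 15, 17, 28, 36, 44, 53, 69, 88
Q1 (25th %ile) = 12.5000
Q3 (75th %ile) = 46.2500
IQR = 46.2500 - 12.5000 = 33.7500

IQR = 33.7500


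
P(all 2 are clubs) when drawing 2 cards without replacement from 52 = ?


P(all clubs) = (13/52) × (12/51)
= 0.0588

P = 0.0588


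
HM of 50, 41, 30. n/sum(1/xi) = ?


Sum of reciprocals = 1/50 + 1/41 + 1/30 = 0.077724
HM = 3/0.077724 = 38.5983

HM = 38.5983


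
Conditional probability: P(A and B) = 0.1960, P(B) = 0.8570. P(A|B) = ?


P(A|B) = 0.1960/0.8570 = 0.2287

P(A|B) = 0.2287


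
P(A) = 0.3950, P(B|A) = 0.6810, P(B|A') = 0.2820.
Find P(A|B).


P(B) = P(B|A)*P(A) + P(B|A')*P(A')
= 0.6810*0.3950 + 0.2820*0.6050
= 0.268995 + 0.170610 = 0.439605
P(A|B) = 0.268995/0.439605 = 0.6119

P(A|B) = 0.6119


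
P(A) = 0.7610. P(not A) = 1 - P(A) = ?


P(not A) = 1 - 0.7610 = 0.2390

P(not A) = 0.2390


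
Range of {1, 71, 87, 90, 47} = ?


Max = 90, Min = 1
Range = 90 - 1 = 89

Range = 89


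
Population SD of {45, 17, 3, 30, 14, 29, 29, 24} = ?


Mean = 23.8750
Variance = 139.6094
SD = sqrt(139.6094) = 11.8156

SD = 11.8156


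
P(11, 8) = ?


P(11,8) = 11!/3!
= 39916800/6
= 6652800

P(11,8) = 6652800


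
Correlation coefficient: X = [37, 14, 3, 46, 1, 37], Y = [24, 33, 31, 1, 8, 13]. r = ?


Mean X = 23.0000, Mean Y = 18.3333
SD X = 17.729448, SD Y = 11.855613
Cov = -92.000000
r = -92.000000/(17.729448*11.855613) = -0.4377

r = -0.4377


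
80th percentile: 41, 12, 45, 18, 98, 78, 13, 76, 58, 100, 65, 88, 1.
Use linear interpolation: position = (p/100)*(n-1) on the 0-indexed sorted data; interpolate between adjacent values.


Sorted: 1, 12, 13, 18, 41, 45, 58, 65, 76, 78, 88, 98, 100
n = 13
Index = 80/100 * 12 = 9.6000
Lower = data[9] = 78, Upper = data[10] = 88
P80 = 78 + 0.6000*(10) = 84.0000

P80 = 84.0000


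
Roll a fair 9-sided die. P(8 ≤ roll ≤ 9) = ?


Favorable outcomes (8 ≤ roll ≤ 9): 2
Total outcomes = 9
P = 2/9 = 0.2222

P = 0.2222


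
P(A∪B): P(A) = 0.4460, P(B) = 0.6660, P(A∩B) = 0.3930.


P(A∪B) = 0.4460 + 0.6660 - 0.3930
= 1.1120 - 0.3930
= 0.7190

P(A∪B) = 0.7190


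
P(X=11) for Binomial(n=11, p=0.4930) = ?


C(11,11) = 1
p^11 = 0.000418
(1-p)^0 = 1.000000
P = 1 * 0.000418 * 1.000000 = 0.0004

P(X=11) = 0.0004


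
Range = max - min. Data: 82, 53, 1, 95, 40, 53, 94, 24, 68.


Max = 95, Min = 1
Range = 95 - 1 = 94

Range = 94


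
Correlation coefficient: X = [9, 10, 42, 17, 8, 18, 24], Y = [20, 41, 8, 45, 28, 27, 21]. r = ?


Mean X = 18.2857, Mean Y = 27.1429
SD X = 11.067511, SD Y = 11.752551
Cov = -81.326531
r = -81.326531/(11.067511*11.752551) = -0.6252

r = -0.6252


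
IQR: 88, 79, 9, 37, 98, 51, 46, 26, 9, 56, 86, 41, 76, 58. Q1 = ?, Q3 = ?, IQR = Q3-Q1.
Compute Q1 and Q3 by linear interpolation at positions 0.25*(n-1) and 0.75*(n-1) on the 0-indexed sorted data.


Sorted: 9, 9, 26, 37, 41, 46, 51, 56, 58, 76, 79, 86, 88, 98
Q1 (25th %ile) = 38.0000
Q3 (75th %ile) = 78.2500
IQR = 78.2500 - 38.0000 = 40.2500

IQR = 40.2500


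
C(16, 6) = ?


C(16,6) = 16!/(6! × 10!)
= 20922789888000/(720 × 3628800)
= 8008

C(16,6) = 8008


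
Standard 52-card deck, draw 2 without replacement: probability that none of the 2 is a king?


P(no kings) = (48/52) × (47/51)
= 0.8507

P = 0.8507


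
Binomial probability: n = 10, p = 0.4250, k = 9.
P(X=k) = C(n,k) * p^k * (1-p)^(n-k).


C(10,9) = 10
p^9 = 0.000452
(1-p)^1 = 0.575000
P = 10 * 0.000452 * 0.575000 = 0.0026

P(X=9) = 0.0026
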